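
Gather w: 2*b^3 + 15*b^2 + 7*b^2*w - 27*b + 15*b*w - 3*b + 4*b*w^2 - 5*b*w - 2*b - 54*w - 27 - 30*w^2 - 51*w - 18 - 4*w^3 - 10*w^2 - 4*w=2*b^3 + 15*b^2 - 32*b - 4*w^3 + w^2*(4*b - 40) + w*(7*b^2 + 10*b - 109) - 45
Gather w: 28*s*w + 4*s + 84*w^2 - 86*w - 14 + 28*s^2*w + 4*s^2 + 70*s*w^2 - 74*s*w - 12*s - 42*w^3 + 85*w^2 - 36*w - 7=4*s^2 - 8*s - 42*w^3 + w^2*(70*s + 169) + w*(28*s^2 - 46*s - 122) - 21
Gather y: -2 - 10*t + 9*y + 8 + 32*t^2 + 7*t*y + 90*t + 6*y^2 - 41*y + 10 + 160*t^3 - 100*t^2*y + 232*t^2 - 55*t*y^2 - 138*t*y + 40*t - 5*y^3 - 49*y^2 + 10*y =160*t^3 + 264*t^2 + 120*t - 5*y^3 + y^2*(-55*t - 43) + y*(-100*t^2 - 131*t - 22) + 16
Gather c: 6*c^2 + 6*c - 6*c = 6*c^2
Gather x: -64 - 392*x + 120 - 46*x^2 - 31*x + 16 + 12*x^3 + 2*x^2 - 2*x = 12*x^3 - 44*x^2 - 425*x + 72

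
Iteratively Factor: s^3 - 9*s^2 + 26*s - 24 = (s - 4)*(s^2 - 5*s + 6) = (s - 4)*(s - 2)*(s - 3)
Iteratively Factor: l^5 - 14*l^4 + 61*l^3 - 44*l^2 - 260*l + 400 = (l - 5)*(l^4 - 9*l^3 + 16*l^2 + 36*l - 80) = (l - 5)*(l + 2)*(l^3 - 11*l^2 + 38*l - 40) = (l - 5)*(l - 2)*(l + 2)*(l^2 - 9*l + 20) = (l - 5)^2*(l - 2)*(l + 2)*(l - 4)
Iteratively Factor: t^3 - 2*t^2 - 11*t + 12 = (t - 1)*(t^2 - t - 12) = (t - 4)*(t - 1)*(t + 3)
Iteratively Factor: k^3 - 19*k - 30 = (k + 3)*(k^2 - 3*k - 10) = (k - 5)*(k + 3)*(k + 2)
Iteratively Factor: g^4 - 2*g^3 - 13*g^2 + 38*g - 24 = (g - 2)*(g^3 - 13*g + 12) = (g - 3)*(g - 2)*(g^2 + 3*g - 4) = (g - 3)*(g - 2)*(g + 4)*(g - 1)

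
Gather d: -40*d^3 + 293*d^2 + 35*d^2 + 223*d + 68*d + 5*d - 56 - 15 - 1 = -40*d^3 + 328*d^2 + 296*d - 72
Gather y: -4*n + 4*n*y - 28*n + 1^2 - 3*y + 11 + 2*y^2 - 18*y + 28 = -32*n + 2*y^2 + y*(4*n - 21) + 40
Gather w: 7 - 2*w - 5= 2 - 2*w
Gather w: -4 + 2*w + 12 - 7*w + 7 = 15 - 5*w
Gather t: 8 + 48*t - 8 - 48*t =0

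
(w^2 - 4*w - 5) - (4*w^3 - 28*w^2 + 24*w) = -4*w^3 + 29*w^2 - 28*w - 5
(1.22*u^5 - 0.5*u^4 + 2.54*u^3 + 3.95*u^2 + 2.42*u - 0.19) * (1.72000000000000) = 2.0984*u^5 - 0.86*u^4 + 4.3688*u^3 + 6.794*u^2 + 4.1624*u - 0.3268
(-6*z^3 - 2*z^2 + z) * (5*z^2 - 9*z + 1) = -30*z^5 + 44*z^4 + 17*z^3 - 11*z^2 + z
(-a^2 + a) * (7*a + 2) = -7*a^3 + 5*a^2 + 2*a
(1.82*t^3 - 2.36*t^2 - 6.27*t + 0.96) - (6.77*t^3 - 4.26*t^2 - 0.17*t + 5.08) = -4.95*t^3 + 1.9*t^2 - 6.1*t - 4.12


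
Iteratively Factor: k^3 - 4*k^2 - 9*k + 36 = (k + 3)*(k^2 - 7*k + 12) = (k - 4)*(k + 3)*(k - 3)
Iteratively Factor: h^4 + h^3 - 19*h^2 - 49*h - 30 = (h - 5)*(h^3 + 6*h^2 + 11*h + 6) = (h - 5)*(h + 1)*(h^2 + 5*h + 6) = (h - 5)*(h + 1)*(h + 3)*(h + 2)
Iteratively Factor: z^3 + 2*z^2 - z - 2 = (z - 1)*(z^2 + 3*z + 2) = (z - 1)*(z + 1)*(z + 2)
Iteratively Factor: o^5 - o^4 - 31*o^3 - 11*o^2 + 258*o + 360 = (o - 5)*(o^4 + 4*o^3 - 11*o^2 - 66*o - 72) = (o - 5)*(o + 3)*(o^3 + o^2 - 14*o - 24) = (o - 5)*(o + 3)^2*(o^2 - 2*o - 8) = (o - 5)*(o - 4)*(o + 3)^2*(o + 2)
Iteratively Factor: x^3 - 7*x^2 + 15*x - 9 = (x - 1)*(x^2 - 6*x + 9) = (x - 3)*(x - 1)*(x - 3)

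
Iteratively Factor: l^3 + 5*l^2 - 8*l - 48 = (l + 4)*(l^2 + l - 12) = (l - 3)*(l + 4)*(l + 4)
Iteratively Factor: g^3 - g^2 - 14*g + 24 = (g + 4)*(g^2 - 5*g + 6) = (g - 3)*(g + 4)*(g - 2)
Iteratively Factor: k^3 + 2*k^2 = (k)*(k^2 + 2*k) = k*(k + 2)*(k)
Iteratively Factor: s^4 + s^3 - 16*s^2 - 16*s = (s - 4)*(s^3 + 5*s^2 + 4*s) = (s - 4)*(s + 1)*(s^2 + 4*s) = (s - 4)*(s + 1)*(s + 4)*(s)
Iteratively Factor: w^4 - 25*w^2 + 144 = (w + 4)*(w^3 - 4*w^2 - 9*w + 36) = (w + 3)*(w + 4)*(w^2 - 7*w + 12) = (w - 3)*(w + 3)*(w + 4)*(w - 4)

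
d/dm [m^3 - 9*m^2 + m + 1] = 3*m^2 - 18*m + 1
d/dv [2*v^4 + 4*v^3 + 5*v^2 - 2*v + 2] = 8*v^3 + 12*v^2 + 10*v - 2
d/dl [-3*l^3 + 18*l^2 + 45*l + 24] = -9*l^2 + 36*l + 45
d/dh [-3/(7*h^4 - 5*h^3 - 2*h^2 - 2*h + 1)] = 3*(28*h^3 - 15*h^2 - 4*h - 2)/(-7*h^4 + 5*h^3 + 2*h^2 + 2*h - 1)^2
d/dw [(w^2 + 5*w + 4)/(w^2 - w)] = 2*(-3*w^2 - 4*w + 2)/(w^2*(w^2 - 2*w + 1))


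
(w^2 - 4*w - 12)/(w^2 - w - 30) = (w + 2)/(w + 5)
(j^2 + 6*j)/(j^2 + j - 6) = j*(j + 6)/(j^2 + j - 6)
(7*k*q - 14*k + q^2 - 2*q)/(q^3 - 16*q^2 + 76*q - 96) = (7*k + q)/(q^2 - 14*q + 48)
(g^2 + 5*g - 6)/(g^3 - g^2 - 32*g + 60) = (g - 1)/(g^2 - 7*g + 10)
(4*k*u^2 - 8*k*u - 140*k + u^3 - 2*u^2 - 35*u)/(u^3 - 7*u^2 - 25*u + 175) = (4*k + u)/(u - 5)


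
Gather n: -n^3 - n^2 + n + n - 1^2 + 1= -n^3 - n^2 + 2*n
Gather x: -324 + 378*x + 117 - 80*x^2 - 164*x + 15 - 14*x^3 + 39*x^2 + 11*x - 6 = -14*x^3 - 41*x^2 + 225*x - 198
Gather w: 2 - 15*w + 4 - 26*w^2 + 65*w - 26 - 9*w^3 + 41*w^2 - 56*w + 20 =-9*w^3 + 15*w^2 - 6*w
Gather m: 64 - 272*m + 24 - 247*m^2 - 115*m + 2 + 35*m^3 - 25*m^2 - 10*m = 35*m^3 - 272*m^2 - 397*m + 90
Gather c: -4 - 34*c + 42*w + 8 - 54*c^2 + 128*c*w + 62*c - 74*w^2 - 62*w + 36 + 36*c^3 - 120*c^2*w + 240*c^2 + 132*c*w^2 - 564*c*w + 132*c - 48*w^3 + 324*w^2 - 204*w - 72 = 36*c^3 + c^2*(186 - 120*w) + c*(132*w^2 - 436*w + 160) - 48*w^3 + 250*w^2 - 224*w - 32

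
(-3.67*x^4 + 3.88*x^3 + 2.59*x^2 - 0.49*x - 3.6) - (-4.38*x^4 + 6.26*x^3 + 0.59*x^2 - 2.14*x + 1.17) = 0.71*x^4 - 2.38*x^3 + 2.0*x^2 + 1.65*x - 4.77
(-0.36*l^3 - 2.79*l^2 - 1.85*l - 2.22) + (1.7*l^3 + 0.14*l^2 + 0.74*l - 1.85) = 1.34*l^3 - 2.65*l^2 - 1.11*l - 4.07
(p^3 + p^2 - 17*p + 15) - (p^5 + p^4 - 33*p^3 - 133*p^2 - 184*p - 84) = -p^5 - p^4 + 34*p^3 + 134*p^2 + 167*p + 99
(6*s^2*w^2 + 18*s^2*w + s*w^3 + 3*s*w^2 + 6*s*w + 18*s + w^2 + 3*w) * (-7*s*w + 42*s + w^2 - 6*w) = -42*s^3*w^3 + 126*s^3*w^2 + 756*s^3*w - s^2*w^4 + 3*s^2*w^3 - 24*s^2*w^2 + 126*s^2*w + 756*s^2 + s*w^5 - 3*s*w^4 - 19*s*w^3 + 3*s*w^2 + 18*s*w + w^4 - 3*w^3 - 18*w^2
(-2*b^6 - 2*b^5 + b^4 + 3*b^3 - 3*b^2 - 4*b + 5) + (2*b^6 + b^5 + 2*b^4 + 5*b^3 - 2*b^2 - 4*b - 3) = -b^5 + 3*b^4 + 8*b^3 - 5*b^2 - 8*b + 2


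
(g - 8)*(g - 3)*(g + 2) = g^3 - 9*g^2 + 2*g + 48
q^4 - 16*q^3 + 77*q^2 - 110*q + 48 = (q - 8)*(q - 6)*(q - 1)^2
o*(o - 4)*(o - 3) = o^3 - 7*o^2 + 12*o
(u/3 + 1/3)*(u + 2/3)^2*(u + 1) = u^4/3 + 10*u^3/9 + 37*u^2/27 + 20*u/27 + 4/27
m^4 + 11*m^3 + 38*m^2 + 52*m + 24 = (m + 1)*(m + 2)^2*(m + 6)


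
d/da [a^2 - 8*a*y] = 2*a - 8*y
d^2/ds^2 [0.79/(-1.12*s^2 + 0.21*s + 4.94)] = (-1.981952*s^2 + 0.371616*s + 0.79*(2.24*s - 0.21)*(4.48*s - 0.42) + 8.741824)/(-1.12*s^2 + 0.21*s + 4.94)^3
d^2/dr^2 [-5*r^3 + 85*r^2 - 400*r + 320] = 170 - 30*r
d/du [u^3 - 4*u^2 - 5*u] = 3*u^2 - 8*u - 5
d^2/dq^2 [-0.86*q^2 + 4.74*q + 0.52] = -1.72000000000000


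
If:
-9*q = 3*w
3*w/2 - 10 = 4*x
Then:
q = -8*x/9 - 20/9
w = 8*x/3 + 20/3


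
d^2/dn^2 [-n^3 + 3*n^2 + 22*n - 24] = 6 - 6*n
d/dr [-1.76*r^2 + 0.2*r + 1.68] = 0.2 - 3.52*r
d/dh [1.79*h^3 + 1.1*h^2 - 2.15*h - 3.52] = 5.37*h^2 + 2.2*h - 2.15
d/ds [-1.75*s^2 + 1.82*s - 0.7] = 1.82 - 3.5*s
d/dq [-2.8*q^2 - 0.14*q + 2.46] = -5.6*q - 0.14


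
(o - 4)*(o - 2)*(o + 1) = o^3 - 5*o^2 + 2*o + 8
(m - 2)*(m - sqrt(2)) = m^2 - 2*m - sqrt(2)*m + 2*sqrt(2)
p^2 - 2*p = p*(p - 2)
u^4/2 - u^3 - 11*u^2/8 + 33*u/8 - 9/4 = (u/2 + 1)*(u - 3/2)^2*(u - 1)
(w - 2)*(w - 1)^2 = w^3 - 4*w^2 + 5*w - 2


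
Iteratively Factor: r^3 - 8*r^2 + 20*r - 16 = (r - 4)*(r^2 - 4*r + 4) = (r - 4)*(r - 2)*(r - 2)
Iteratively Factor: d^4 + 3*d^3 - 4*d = (d)*(d^3 + 3*d^2 - 4) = d*(d + 2)*(d^2 + d - 2) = d*(d + 2)^2*(d - 1)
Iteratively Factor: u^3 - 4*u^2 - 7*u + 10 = (u - 1)*(u^2 - 3*u - 10) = (u - 1)*(u + 2)*(u - 5)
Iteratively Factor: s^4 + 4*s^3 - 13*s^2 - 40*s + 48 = (s + 4)*(s^3 - 13*s + 12) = (s - 1)*(s + 4)*(s^2 + s - 12) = (s - 3)*(s - 1)*(s + 4)*(s + 4)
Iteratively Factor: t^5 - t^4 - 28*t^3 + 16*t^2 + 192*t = (t - 4)*(t^4 + 3*t^3 - 16*t^2 - 48*t) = t*(t - 4)*(t^3 + 3*t^2 - 16*t - 48) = t*(t - 4)^2*(t^2 + 7*t + 12) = t*(t - 4)^2*(t + 3)*(t + 4)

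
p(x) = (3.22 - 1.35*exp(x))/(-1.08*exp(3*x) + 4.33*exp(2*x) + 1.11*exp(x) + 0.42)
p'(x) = (3.22 - 1.35*exp(x))*(3.24*exp(3*x) - 8.66*exp(2*x) - 1.11*exp(x))/(-1.08*exp(3*x) + 4.33*exp(2*x) + 1.11*exp(x) + 0.42)^2 - 1.35*exp(x)/(-1.08*exp(3*x) + 4.33*exp(2*x) + 1.11*exp(x) + 0.42)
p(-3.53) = 6.97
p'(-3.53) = -0.70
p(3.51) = 0.00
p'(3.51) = -0.00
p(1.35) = -0.28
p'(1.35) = -2.79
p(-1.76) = 4.07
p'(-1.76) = -2.71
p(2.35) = 0.01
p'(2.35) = -0.03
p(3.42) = 0.00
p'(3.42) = -0.00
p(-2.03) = 4.77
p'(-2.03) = -2.43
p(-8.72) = 7.66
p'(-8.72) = -0.00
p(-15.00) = 7.67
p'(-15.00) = 0.00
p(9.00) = 0.00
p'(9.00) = 0.00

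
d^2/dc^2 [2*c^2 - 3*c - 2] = 4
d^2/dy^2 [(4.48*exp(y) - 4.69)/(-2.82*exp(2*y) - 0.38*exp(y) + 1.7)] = (-35.626752*exp(4*y) + 153.987792*exp(3*y) - 113.785308*exp(2*y) + 87.718596*exp(y) - 9.91746)*exp(y)/(22.425768*exp(6*y) + 9.065736*exp(5*y) - 39.335616*exp(4*y) - 10.875448*exp(3*y) + 23.71296*exp(2*y) + 3.2946*exp(y) - 4.913)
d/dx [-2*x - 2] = -2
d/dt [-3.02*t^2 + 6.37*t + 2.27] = 6.37 - 6.04*t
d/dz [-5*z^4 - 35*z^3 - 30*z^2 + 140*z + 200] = -20*z^3 - 105*z^2 - 60*z + 140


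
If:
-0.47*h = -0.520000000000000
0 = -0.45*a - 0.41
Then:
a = -0.91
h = 1.11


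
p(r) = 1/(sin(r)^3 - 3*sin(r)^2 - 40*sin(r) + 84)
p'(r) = (-3*sin(r)^2*cos(r) + 6*sin(r)*cos(r) + 40*cos(r))/(sin(r)^3 - 3*sin(r)^2 - 40*sin(r) + 84)^2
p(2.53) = 0.02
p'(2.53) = -0.01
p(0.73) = 0.02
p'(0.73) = 0.01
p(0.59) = 0.02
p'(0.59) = 0.01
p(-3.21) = 0.01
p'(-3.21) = -0.01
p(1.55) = 0.02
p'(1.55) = 0.00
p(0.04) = 0.01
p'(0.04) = 0.01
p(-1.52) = 0.01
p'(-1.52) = 0.00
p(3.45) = 0.01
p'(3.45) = -0.00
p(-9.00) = 0.01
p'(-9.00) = 0.00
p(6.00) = 0.01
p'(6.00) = 0.00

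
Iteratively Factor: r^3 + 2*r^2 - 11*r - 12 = (r - 3)*(r^2 + 5*r + 4) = (r - 3)*(r + 1)*(r + 4)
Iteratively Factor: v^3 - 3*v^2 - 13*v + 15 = (v + 3)*(v^2 - 6*v + 5) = (v - 5)*(v + 3)*(v - 1)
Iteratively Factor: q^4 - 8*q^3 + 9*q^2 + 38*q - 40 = (q - 4)*(q^3 - 4*q^2 - 7*q + 10) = (q - 5)*(q - 4)*(q^2 + q - 2) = (q - 5)*(q - 4)*(q + 2)*(q - 1)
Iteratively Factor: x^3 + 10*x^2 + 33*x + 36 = (x + 3)*(x^2 + 7*x + 12) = (x + 3)^2*(x + 4)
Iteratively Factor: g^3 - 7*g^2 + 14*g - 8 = (g - 1)*(g^2 - 6*g + 8) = (g - 2)*(g - 1)*(g - 4)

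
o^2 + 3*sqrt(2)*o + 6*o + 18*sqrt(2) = (o + 6)*(o + 3*sqrt(2))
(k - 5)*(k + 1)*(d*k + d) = d*k^3 - 3*d*k^2 - 9*d*k - 5*d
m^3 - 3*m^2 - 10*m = m*(m - 5)*(m + 2)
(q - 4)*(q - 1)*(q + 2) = q^3 - 3*q^2 - 6*q + 8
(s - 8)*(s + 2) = s^2 - 6*s - 16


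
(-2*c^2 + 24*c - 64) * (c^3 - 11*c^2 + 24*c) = -2*c^5 + 46*c^4 - 376*c^3 + 1280*c^2 - 1536*c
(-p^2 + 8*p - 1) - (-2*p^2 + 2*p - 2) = p^2 + 6*p + 1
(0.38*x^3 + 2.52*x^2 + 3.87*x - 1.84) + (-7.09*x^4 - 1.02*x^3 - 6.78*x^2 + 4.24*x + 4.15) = -7.09*x^4 - 0.64*x^3 - 4.26*x^2 + 8.11*x + 2.31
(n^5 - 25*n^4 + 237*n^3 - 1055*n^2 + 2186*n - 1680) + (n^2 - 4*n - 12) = n^5 - 25*n^4 + 237*n^3 - 1054*n^2 + 2182*n - 1692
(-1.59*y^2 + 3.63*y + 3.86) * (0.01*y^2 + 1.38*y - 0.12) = -0.0159*y^4 - 2.1579*y^3 + 5.2388*y^2 + 4.8912*y - 0.4632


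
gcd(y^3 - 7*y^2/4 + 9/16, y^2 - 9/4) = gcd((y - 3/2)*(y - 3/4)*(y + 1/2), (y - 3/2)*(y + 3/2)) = y - 3/2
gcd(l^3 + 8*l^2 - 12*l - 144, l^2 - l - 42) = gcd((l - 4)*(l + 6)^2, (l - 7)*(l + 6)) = l + 6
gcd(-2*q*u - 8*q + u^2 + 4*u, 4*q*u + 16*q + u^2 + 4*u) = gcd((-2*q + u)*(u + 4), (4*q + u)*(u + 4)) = u + 4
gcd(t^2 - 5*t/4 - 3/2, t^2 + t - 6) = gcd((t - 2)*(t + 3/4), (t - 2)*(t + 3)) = t - 2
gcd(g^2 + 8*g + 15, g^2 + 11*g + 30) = g + 5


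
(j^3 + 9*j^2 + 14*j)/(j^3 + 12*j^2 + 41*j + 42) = j/(j + 3)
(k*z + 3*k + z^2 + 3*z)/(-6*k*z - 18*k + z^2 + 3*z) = (k + z)/(-6*k + z)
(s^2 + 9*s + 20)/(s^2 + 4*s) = (s + 5)/s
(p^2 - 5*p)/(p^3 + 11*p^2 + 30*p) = (p - 5)/(p^2 + 11*p + 30)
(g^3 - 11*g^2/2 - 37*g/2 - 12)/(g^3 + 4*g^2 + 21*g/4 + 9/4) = 2*(g - 8)/(2*g + 3)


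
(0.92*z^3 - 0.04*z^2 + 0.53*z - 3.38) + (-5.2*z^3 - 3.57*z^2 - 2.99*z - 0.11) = -4.28*z^3 - 3.61*z^2 - 2.46*z - 3.49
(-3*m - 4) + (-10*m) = -13*m - 4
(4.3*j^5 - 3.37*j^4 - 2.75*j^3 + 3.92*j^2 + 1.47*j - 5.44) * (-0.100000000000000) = -0.43*j^5 + 0.337*j^4 + 0.275*j^3 - 0.392*j^2 - 0.147*j + 0.544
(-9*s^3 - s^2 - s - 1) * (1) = -9*s^3 - s^2 - s - 1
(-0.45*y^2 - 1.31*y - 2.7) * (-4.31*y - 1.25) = 1.9395*y^3 + 6.2086*y^2 + 13.2745*y + 3.375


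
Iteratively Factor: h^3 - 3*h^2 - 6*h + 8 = (h - 1)*(h^2 - 2*h - 8) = (h - 1)*(h + 2)*(h - 4)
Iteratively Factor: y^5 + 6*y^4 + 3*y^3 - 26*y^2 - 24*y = (y + 4)*(y^4 + 2*y^3 - 5*y^2 - 6*y) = (y + 3)*(y + 4)*(y^3 - y^2 - 2*y) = (y - 2)*(y + 3)*(y + 4)*(y^2 + y) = (y - 2)*(y + 1)*(y + 3)*(y + 4)*(y)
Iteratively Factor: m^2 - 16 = (m - 4)*(m + 4)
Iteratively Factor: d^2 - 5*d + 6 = (d - 3)*(d - 2)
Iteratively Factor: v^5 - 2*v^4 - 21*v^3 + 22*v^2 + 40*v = (v + 1)*(v^4 - 3*v^3 - 18*v^2 + 40*v) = v*(v + 1)*(v^3 - 3*v^2 - 18*v + 40) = v*(v - 2)*(v + 1)*(v^2 - v - 20) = v*(v - 2)*(v + 1)*(v + 4)*(v - 5)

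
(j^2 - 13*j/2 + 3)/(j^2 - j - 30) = (j - 1/2)/(j + 5)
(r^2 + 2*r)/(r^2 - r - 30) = r*(r + 2)/(r^2 - r - 30)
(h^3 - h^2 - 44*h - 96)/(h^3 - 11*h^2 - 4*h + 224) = (h + 3)/(h - 7)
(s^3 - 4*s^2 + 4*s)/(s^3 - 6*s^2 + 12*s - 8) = s/(s - 2)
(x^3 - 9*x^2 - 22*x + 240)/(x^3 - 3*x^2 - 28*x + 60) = (x - 8)/(x - 2)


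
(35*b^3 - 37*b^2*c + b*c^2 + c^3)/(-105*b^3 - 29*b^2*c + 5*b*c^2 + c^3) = (-b + c)/(3*b + c)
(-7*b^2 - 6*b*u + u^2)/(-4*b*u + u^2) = (7*b^2 + 6*b*u - u^2)/(u*(4*b - u))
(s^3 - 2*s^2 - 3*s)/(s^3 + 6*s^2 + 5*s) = (s - 3)/(s + 5)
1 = 1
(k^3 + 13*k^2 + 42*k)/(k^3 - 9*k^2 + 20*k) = (k^2 + 13*k + 42)/(k^2 - 9*k + 20)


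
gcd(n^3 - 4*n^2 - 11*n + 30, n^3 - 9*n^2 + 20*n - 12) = n - 2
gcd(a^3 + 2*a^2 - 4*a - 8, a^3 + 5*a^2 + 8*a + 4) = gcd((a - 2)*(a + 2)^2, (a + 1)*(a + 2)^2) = a^2 + 4*a + 4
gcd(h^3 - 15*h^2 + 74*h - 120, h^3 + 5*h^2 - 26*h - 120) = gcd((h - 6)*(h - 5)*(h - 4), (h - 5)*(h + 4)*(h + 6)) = h - 5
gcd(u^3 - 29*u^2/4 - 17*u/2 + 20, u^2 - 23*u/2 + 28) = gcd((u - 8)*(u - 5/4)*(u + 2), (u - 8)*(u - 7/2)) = u - 8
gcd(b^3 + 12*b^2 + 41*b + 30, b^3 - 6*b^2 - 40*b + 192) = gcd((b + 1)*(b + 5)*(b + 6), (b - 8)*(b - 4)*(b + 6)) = b + 6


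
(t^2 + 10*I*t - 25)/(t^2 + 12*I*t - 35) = (t + 5*I)/(t + 7*I)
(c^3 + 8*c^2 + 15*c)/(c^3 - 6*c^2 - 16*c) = (c^2 + 8*c + 15)/(c^2 - 6*c - 16)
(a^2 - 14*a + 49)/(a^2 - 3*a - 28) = (a - 7)/(a + 4)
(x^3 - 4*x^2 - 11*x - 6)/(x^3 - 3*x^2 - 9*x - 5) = (x - 6)/(x - 5)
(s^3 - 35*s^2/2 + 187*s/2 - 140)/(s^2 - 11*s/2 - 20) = (2*s^2 - 19*s + 35)/(2*s + 5)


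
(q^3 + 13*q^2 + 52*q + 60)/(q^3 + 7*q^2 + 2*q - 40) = (q^2 + 8*q + 12)/(q^2 + 2*q - 8)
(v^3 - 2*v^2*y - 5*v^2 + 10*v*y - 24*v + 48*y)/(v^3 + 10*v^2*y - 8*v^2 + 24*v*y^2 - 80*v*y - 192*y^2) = (v^2 - 2*v*y + 3*v - 6*y)/(v^2 + 10*v*y + 24*y^2)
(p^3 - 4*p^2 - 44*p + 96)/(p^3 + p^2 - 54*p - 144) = (p - 2)/(p + 3)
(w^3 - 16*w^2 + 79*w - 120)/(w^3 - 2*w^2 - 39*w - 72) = (w^2 - 8*w + 15)/(w^2 + 6*w + 9)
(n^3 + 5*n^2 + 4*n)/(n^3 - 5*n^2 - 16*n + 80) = n*(n + 1)/(n^2 - 9*n + 20)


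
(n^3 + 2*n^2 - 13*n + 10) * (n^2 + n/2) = n^5 + 5*n^4/2 - 12*n^3 + 7*n^2/2 + 5*n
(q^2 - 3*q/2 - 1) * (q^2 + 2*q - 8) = q^4 + q^3/2 - 12*q^2 + 10*q + 8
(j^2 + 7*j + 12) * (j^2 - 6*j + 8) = j^4 + j^3 - 22*j^2 - 16*j + 96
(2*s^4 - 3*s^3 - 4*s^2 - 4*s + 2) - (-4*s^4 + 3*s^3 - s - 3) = 6*s^4 - 6*s^3 - 4*s^2 - 3*s + 5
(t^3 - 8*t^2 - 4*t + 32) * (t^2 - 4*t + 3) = t^5 - 12*t^4 + 31*t^3 + 24*t^2 - 140*t + 96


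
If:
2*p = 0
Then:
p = 0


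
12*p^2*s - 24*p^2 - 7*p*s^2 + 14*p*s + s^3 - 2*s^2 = (-4*p + s)*(-3*p + s)*(s - 2)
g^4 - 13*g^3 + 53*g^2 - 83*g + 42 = (g - 7)*(g - 3)*(g - 2)*(g - 1)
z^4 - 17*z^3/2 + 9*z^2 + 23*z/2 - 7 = (z - 7)*(z - 2)*(z - 1/2)*(z + 1)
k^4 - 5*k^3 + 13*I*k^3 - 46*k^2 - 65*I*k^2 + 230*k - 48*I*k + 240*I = (k - 5)*(k + 2*I)*(k + 3*I)*(k + 8*I)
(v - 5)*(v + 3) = v^2 - 2*v - 15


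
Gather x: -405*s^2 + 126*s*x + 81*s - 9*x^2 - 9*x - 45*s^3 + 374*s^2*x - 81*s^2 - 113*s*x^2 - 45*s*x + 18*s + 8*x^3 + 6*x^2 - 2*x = -45*s^3 - 486*s^2 + 99*s + 8*x^3 + x^2*(-113*s - 3) + x*(374*s^2 + 81*s - 11)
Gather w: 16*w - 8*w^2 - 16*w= -8*w^2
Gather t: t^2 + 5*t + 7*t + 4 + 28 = t^2 + 12*t + 32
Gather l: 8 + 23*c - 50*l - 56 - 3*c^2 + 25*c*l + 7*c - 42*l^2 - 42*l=-3*c^2 + 30*c - 42*l^2 + l*(25*c - 92) - 48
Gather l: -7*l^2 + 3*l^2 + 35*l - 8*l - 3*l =-4*l^2 + 24*l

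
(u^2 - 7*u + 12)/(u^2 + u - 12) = (u - 4)/(u + 4)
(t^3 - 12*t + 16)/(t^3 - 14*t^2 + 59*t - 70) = (t^2 + 2*t - 8)/(t^2 - 12*t + 35)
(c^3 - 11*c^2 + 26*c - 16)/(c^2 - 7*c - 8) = (c^2 - 3*c + 2)/(c + 1)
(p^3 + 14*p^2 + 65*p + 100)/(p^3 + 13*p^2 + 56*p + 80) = (p + 5)/(p + 4)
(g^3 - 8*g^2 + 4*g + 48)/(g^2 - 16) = (g^2 - 4*g - 12)/(g + 4)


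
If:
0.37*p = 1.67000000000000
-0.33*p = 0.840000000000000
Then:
No Solution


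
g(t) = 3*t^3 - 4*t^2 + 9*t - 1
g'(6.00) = 285.00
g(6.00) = 557.00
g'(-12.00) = 1401.00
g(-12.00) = -5869.00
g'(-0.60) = 17.04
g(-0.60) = -8.49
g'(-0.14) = 10.30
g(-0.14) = -2.35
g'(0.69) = 7.76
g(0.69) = 4.29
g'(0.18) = 7.85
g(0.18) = 0.51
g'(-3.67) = 159.58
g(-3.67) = -236.20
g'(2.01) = 29.28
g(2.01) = 25.29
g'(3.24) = 77.56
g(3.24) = 88.21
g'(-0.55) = 16.12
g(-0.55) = -7.66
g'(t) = 9*t^2 - 8*t + 9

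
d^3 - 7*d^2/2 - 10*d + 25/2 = (d - 5)*(d - 1)*(d + 5/2)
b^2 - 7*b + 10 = (b - 5)*(b - 2)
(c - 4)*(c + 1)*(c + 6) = c^3 + 3*c^2 - 22*c - 24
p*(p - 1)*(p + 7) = p^3 + 6*p^2 - 7*p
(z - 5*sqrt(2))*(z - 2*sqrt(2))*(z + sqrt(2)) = z^3 - 6*sqrt(2)*z^2 + 6*z + 20*sqrt(2)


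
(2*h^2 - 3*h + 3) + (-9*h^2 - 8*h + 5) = -7*h^2 - 11*h + 8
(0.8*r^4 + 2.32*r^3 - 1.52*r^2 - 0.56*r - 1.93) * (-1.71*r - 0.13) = -1.368*r^5 - 4.0712*r^4 + 2.2976*r^3 + 1.1552*r^2 + 3.3731*r + 0.2509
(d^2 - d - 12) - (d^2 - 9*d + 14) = 8*d - 26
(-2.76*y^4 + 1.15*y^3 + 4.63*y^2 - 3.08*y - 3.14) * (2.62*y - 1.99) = -7.2312*y^5 + 8.5054*y^4 + 9.8421*y^3 - 17.2833*y^2 - 2.0976*y + 6.2486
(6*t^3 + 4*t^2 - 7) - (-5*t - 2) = 6*t^3 + 4*t^2 + 5*t - 5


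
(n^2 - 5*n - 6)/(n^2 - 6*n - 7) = (n - 6)/(n - 7)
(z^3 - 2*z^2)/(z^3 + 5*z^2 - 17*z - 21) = z^2*(z - 2)/(z^3 + 5*z^2 - 17*z - 21)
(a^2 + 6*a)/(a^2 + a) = (a + 6)/(a + 1)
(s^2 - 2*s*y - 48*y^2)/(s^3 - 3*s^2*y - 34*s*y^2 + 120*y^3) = (s - 8*y)/(s^2 - 9*s*y + 20*y^2)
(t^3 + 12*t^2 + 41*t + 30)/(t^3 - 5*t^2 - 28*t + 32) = (t^3 + 12*t^2 + 41*t + 30)/(t^3 - 5*t^2 - 28*t + 32)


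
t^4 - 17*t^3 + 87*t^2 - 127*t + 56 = (t - 8)*(t - 7)*(t - 1)^2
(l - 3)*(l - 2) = l^2 - 5*l + 6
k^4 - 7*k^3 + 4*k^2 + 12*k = k*(k - 6)*(k - 2)*(k + 1)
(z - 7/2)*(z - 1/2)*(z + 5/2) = z^3 - 3*z^2/2 - 33*z/4 + 35/8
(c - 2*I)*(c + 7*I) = c^2 + 5*I*c + 14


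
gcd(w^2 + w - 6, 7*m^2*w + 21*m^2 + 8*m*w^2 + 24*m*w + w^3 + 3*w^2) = w + 3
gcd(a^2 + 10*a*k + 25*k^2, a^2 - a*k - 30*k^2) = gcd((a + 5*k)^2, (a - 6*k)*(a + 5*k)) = a + 5*k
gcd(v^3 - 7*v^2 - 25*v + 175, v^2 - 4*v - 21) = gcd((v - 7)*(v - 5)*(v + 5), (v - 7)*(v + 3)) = v - 7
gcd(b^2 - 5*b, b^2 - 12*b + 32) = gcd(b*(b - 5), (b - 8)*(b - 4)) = 1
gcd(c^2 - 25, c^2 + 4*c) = 1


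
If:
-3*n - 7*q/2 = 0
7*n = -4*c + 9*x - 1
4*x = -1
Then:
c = 49*q/24 - 13/16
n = -7*q/6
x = -1/4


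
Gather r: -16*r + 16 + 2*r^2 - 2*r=2*r^2 - 18*r + 16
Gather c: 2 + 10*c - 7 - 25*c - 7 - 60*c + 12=-75*c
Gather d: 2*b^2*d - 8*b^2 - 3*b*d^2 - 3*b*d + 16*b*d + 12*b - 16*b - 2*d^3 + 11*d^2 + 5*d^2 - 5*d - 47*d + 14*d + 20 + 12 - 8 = -8*b^2 - 4*b - 2*d^3 + d^2*(16 - 3*b) + d*(2*b^2 + 13*b - 38) + 24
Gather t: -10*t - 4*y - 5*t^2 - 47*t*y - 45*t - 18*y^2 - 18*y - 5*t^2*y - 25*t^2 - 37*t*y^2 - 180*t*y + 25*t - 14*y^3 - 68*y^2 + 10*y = t^2*(-5*y - 30) + t*(-37*y^2 - 227*y - 30) - 14*y^3 - 86*y^2 - 12*y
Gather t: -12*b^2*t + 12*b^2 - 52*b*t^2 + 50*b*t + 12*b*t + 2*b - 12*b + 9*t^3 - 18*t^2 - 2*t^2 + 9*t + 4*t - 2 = 12*b^2 - 10*b + 9*t^3 + t^2*(-52*b - 20) + t*(-12*b^2 + 62*b + 13) - 2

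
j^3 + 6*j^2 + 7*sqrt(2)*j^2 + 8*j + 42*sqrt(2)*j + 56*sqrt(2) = (j + 2)*(j + 4)*(j + 7*sqrt(2))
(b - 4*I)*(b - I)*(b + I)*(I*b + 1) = I*b^4 + 5*b^3 - 3*I*b^2 + 5*b - 4*I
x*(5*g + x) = 5*g*x + x^2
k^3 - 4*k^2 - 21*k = k*(k - 7)*(k + 3)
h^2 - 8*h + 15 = (h - 5)*(h - 3)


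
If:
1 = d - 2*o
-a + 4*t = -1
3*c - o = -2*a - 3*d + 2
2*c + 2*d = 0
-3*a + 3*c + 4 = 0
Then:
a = 13/15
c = -7/15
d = 7/15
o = -4/15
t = -1/30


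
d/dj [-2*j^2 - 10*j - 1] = -4*j - 10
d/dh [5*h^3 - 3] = 15*h^2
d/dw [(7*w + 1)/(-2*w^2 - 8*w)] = (7*w^2/2 + w + 2)/(w^2*(w^2 + 8*w + 16))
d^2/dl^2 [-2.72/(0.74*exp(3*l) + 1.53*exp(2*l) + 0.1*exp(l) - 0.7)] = (-2.72*(2.22*exp(2*l) + 3.06*exp(l) + 0.1)*(4.44*exp(2*l) + 6.12*exp(l) + 0.2)*exp(l) + (18.1152*exp(2*l) + 16.6464*exp(l) + 0.272)*(0.74*exp(3*l) + 1.53*exp(2*l) + 0.1*exp(l) - 0.7))*exp(l)/(0.74*exp(3*l) + 1.53*exp(2*l) + 0.1*exp(l) - 0.7)^3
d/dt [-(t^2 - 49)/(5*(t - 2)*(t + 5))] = 3*(-t^2 - 26*t - 49)/(5*(t^4 + 6*t^3 - 11*t^2 - 60*t + 100))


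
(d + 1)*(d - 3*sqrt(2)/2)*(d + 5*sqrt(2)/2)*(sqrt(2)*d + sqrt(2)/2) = sqrt(2)*d^4 + 2*d^3 + 3*sqrt(2)*d^3/2 - 7*sqrt(2)*d^2 + 3*d^2 - 45*sqrt(2)*d/4 + d - 15*sqrt(2)/4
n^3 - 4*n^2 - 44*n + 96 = (n - 8)*(n - 2)*(n + 6)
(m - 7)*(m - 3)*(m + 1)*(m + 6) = m^4 - 3*m^3 - 43*m^2 + 87*m + 126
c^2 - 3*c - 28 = (c - 7)*(c + 4)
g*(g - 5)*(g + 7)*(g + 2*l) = g^4 + 2*g^3*l + 2*g^3 + 4*g^2*l - 35*g^2 - 70*g*l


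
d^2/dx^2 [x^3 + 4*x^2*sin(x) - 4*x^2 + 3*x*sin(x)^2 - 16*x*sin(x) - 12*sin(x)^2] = -4*x^2*sin(x) + 16*sqrt(2)*x*sin(x + pi/4) + 6*x*cos(2*x) + 6*x + 8*sin(x) + 6*sin(2*x) - 32*cos(x) - 24*cos(2*x) - 8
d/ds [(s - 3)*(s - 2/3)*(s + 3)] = 3*s^2 - 4*s/3 - 9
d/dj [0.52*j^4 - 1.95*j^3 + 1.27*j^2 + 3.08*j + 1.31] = 2.08*j^3 - 5.85*j^2 + 2.54*j + 3.08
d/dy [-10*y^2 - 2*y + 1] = -20*y - 2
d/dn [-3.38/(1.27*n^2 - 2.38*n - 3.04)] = (8.5852*n - 8.0444)/(-1.27*n^2 + 2.38*n + 3.04)^2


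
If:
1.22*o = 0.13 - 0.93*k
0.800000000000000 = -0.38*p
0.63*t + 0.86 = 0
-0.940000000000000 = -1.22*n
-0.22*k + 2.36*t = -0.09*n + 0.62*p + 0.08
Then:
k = -8.76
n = 0.77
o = 6.78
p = -2.11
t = -1.37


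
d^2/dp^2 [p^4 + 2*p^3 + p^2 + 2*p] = 12*p^2 + 12*p + 2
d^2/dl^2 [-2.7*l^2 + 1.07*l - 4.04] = -5.40000000000000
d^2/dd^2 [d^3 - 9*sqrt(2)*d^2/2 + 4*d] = 6*d - 9*sqrt(2)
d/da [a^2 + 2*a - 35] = 2*a + 2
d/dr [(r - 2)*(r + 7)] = 2*r + 5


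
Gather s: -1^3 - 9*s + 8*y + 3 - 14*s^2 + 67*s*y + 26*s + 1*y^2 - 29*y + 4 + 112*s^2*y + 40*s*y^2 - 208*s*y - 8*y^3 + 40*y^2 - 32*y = s^2*(112*y - 14) + s*(40*y^2 - 141*y + 17) - 8*y^3 + 41*y^2 - 53*y + 6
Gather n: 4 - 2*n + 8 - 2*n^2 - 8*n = -2*n^2 - 10*n + 12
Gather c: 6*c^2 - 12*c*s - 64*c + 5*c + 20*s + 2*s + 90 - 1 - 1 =6*c^2 + c*(-12*s - 59) + 22*s + 88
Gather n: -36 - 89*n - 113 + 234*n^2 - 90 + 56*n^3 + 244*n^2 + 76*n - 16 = 56*n^3 + 478*n^2 - 13*n - 255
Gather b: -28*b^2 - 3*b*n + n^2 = -28*b^2 - 3*b*n + n^2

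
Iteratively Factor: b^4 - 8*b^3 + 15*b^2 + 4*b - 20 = (b - 2)*(b^3 - 6*b^2 + 3*b + 10) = (b - 5)*(b - 2)*(b^2 - b - 2) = (b - 5)*(b - 2)^2*(b + 1)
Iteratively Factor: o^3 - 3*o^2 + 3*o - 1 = (o - 1)*(o^2 - 2*o + 1) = (o - 1)^2*(o - 1)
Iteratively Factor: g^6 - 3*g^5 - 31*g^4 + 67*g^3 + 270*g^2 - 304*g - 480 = (g + 1)*(g^5 - 4*g^4 - 27*g^3 + 94*g^2 + 176*g - 480) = (g - 4)*(g + 1)*(g^4 - 27*g^2 - 14*g + 120) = (g - 4)*(g + 1)*(g + 4)*(g^3 - 4*g^2 - 11*g + 30) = (g - 4)*(g - 2)*(g + 1)*(g + 4)*(g^2 - 2*g - 15) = (g - 4)*(g - 2)*(g + 1)*(g + 3)*(g + 4)*(g - 5)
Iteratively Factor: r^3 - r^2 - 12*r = (r)*(r^2 - r - 12) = r*(r - 4)*(r + 3)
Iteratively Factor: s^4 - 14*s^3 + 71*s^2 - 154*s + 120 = (s - 4)*(s^3 - 10*s^2 + 31*s - 30) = (s - 4)*(s - 2)*(s^2 - 8*s + 15) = (s - 4)*(s - 3)*(s - 2)*(s - 5)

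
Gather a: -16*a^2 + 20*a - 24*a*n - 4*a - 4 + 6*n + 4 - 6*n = -16*a^2 + a*(16 - 24*n)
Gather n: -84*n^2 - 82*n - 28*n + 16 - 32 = -84*n^2 - 110*n - 16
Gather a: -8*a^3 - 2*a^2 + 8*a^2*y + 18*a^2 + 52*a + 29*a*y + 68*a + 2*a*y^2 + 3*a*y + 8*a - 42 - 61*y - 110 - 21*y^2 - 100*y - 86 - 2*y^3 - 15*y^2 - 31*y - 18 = -8*a^3 + a^2*(8*y + 16) + a*(2*y^2 + 32*y + 128) - 2*y^3 - 36*y^2 - 192*y - 256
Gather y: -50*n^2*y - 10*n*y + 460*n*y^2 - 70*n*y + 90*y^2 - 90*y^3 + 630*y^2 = -90*y^3 + y^2*(460*n + 720) + y*(-50*n^2 - 80*n)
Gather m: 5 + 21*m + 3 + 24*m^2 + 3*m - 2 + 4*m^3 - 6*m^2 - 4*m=4*m^3 + 18*m^2 + 20*m + 6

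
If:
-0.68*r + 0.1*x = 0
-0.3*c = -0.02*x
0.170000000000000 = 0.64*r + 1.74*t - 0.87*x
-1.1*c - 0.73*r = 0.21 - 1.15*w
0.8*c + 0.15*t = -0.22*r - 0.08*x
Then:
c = -0.00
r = -0.01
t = 0.07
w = 0.17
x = -0.06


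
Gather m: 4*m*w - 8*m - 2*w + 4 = m*(4*w - 8) - 2*w + 4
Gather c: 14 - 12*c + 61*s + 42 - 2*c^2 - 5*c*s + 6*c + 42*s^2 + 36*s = -2*c^2 + c*(-5*s - 6) + 42*s^2 + 97*s + 56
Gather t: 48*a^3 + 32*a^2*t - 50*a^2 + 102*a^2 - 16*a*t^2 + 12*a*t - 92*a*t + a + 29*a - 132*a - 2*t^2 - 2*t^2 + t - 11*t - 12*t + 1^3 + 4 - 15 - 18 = 48*a^3 + 52*a^2 - 102*a + t^2*(-16*a - 4) + t*(32*a^2 - 80*a - 22) - 28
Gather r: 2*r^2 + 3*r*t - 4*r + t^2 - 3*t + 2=2*r^2 + r*(3*t - 4) + t^2 - 3*t + 2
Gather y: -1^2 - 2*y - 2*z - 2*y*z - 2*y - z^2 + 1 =y*(-2*z - 4) - z^2 - 2*z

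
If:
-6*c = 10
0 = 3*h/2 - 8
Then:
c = -5/3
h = 16/3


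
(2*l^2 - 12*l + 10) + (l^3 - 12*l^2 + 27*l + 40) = l^3 - 10*l^2 + 15*l + 50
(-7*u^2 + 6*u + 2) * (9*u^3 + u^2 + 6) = -63*u^5 + 47*u^4 + 24*u^3 - 40*u^2 + 36*u + 12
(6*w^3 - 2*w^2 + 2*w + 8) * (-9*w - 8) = -54*w^4 - 30*w^3 - 2*w^2 - 88*w - 64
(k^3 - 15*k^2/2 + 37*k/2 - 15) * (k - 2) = k^4 - 19*k^3/2 + 67*k^2/2 - 52*k + 30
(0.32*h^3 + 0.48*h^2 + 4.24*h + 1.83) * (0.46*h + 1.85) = 0.1472*h^4 + 0.8128*h^3 + 2.8384*h^2 + 8.6858*h + 3.3855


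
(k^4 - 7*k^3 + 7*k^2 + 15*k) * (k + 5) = k^5 - 2*k^4 - 28*k^3 + 50*k^2 + 75*k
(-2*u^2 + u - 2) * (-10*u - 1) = 20*u^3 - 8*u^2 + 19*u + 2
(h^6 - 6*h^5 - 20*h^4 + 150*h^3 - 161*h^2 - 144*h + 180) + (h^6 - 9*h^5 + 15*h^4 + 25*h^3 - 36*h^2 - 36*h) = 2*h^6 - 15*h^5 - 5*h^4 + 175*h^3 - 197*h^2 - 180*h + 180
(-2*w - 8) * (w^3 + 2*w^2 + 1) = -2*w^4 - 12*w^3 - 16*w^2 - 2*w - 8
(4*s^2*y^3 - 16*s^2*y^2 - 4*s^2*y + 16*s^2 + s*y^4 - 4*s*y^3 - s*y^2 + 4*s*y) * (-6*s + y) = -24*s^3*y^3 + 96*s^3*y^2 + 24*s^3*y - 96*s^3 - 2*s^2*y^4 + 8*s^2*y^3 + 2*s^2*y^2 - 8*s^2*y + s*y^5 - 4*s*y^4 - s*y^3 + 4*s*y^2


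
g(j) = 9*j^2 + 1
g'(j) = 18*j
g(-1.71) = 27.32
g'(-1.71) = -30.78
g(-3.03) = 83.63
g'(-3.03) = -54.54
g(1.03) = 10.55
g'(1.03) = 18.54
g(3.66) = 121.56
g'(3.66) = 65.88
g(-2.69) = 66.12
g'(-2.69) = -48.42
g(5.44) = 267.34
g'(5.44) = 97.92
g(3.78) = 129.60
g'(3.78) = 68.04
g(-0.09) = 1.07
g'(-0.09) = -1.62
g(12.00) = 1297.00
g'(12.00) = 216.00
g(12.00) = 1297.00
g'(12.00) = 216.00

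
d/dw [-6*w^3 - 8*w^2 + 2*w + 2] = -18*w^2 - 16*w + 2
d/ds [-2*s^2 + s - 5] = 1 - 4*s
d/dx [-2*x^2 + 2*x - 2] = 2 - 4*x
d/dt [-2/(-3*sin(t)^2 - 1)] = -24*sin(2*t)/(3*cos(2*t) - 5)^2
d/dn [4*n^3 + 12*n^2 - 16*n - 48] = 12*n^2 + 24*n - 16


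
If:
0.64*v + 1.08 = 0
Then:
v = -1.69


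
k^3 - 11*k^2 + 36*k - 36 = (k - 6)*(k - 3)*(k - 2)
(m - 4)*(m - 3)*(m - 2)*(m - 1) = m^4 - 10*m^3 + 35*m^2 - 50*m + 24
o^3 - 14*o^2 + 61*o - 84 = (o - 7)*(o - 4)*(o - 3)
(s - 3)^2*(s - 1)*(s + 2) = s^4 - 5*s^3 + s^2 + 21*s - 18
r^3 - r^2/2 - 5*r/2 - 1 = (r - 2)*(r + 1/2)*(r + 1)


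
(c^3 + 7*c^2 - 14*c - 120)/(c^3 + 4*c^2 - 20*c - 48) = (c + 5)/(c + 2)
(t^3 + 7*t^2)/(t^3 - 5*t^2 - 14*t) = t*(t + 7)/(t^2 - 5*t - 14)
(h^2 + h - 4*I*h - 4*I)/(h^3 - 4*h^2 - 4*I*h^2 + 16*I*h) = (h + 1)/(h*(h - 4))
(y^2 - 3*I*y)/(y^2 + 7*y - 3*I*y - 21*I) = y/(y + 7)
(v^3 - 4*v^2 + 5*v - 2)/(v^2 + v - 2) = (v^2 - 3*v + 2)/(v + 2)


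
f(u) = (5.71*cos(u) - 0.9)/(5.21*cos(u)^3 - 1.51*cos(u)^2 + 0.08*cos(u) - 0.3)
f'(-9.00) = 0.86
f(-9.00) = 1.10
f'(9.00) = -0.86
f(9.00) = 1.10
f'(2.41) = -2.24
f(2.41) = 1.54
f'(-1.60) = -16.69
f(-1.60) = 3.51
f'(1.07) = 3455.49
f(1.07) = -55.73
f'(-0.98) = -170.59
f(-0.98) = 12.92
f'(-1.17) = -71.52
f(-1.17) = -7.02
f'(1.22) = 37.85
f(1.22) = -4.44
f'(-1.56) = -18.62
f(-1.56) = 2.80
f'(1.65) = 12.34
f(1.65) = 4.25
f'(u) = (5.71*cos(u) - 0.9)*(15.63*sin(u)*cos(u)^2 - 3.02*sin(u)*cos(u) + 0.08*sin(u))/(5.21*cos(u)^3 - 1.51*cos(u)^2 + 0.08*cos(u) - 0.3)^2 - 5.71*sin(u)/(5.21*cos(u)^3 - 1.51*cos(u)^2 + 0.08*cos(u) - 0.3)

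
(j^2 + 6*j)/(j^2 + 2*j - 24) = j/(j - 4)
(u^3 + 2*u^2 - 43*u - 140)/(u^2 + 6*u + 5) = (u^2 - 3*u - 28)/(u + 1)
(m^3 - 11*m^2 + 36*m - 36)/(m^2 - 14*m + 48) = (m^2 - 5*m + 6)/(m - 8)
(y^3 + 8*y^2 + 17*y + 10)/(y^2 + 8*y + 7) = (y^2 + 7*y + 10)/(y + 7)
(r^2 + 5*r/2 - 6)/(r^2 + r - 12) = (r - 3/2)/(r - 3)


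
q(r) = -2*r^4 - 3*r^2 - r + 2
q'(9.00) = -5887.00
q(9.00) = -13372.00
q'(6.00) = -1765.00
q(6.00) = -2704.00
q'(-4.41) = 711.59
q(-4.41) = -808.39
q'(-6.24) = 1980.20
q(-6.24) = -3140.85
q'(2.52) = -144.14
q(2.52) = -100.23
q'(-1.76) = 53.17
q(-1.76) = -24.72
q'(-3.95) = 515.74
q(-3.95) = -527.73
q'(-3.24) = 290.54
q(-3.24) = -246.65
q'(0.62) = -6.63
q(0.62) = -0.07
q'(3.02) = -239.47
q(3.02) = -194.74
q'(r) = -8*r^3 - 6*r - 1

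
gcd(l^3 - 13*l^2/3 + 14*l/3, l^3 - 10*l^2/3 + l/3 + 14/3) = l^2 - 13*l/3 + 14/3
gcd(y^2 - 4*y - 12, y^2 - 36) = y - 6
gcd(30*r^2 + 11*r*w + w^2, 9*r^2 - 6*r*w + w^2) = 1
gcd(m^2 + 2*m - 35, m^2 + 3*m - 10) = 1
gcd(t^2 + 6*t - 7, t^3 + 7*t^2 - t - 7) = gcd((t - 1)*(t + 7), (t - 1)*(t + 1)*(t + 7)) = t^2 + 6*t - 7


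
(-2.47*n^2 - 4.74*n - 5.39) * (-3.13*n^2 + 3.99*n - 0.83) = 7.7311*n^4 + 4.9809*n^3 + 0.00819999999999821*n^2 - 17.5719*n + 4.4737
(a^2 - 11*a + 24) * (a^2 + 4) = a^4 - 11*a^3 + 28*a^2 - 44*a + 96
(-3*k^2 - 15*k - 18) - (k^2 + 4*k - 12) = -4*k^2 - 19*k - 6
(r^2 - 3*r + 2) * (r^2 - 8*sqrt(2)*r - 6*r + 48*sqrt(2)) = r^4 - 8*sqrt(2)*r^3 - 9*r^3 + 20*r^2 + 72*sqrt(2)*r^2 - 160*sqrt(2)*r - 12*r + 96*sqrt(2)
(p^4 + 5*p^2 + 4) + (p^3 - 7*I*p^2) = p^4 + p^3 + 5*p^2 - 7*I*p^2 + 4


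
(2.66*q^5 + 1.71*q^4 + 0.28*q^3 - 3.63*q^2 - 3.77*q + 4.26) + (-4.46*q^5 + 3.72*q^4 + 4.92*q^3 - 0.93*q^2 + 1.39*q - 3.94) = -1.8*q^5 + 5.43*q^4 + 5.2*q^3 - 4.56*q^2 - 2.38*q + 0.32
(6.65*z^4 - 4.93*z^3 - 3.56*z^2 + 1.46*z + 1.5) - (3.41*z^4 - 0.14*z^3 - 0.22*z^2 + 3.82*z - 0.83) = 3.24*z^4 - 4.79*z^3 - 3.34*z^2 - 2.36*z + 2.33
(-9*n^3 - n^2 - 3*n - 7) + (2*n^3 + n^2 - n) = -7*n^3 - 4*n - 7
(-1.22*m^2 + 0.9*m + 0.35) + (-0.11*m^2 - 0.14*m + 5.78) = -1.33*m^2 + 0.76*m + 6.13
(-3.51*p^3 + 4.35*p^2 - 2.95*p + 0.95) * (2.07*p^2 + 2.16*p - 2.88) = -7.2657*p^5 + 1.4229*p^4 + 13.3983*p^3 - 16.9335*p^2 + 10.548*p - 2.736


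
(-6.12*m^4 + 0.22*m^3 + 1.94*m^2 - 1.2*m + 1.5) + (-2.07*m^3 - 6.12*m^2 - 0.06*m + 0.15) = -6.12*m^4 - 1.85*m^3 - 4.18*m^2 - 1.26*m + 1.65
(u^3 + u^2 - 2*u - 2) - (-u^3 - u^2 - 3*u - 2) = 2*u^3 + 2*u^2 + u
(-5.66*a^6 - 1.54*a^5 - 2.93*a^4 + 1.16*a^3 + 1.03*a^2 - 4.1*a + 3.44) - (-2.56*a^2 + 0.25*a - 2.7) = -5.66*a^6 - 1.54*a^5 - 2.93*a^4 + 1.16*a^3 + 3.59*a^2 - 4.35*a + 6.14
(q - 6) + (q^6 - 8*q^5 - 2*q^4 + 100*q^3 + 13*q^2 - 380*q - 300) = q^6 - 8*q^5 - 2*q^4 + 100*q^3 + 13*q^2 - 379*q - 306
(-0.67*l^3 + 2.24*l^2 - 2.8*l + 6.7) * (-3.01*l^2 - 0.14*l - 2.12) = 2.0167*l^5 - 6.6486*l^4 + 9.5348*l^3 - 24.5238*l^2 + 4.998*l - 14.204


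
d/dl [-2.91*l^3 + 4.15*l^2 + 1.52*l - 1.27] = -8.73*l^2 + 8.3*l + 1.52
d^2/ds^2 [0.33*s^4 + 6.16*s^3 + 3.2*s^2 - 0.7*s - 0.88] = 3.96*s^2 + 36.96*s + 6.4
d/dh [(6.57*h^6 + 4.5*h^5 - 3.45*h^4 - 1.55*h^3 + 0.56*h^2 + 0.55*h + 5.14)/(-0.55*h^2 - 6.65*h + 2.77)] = (-14.454*h^7 - 225.8775*h^6 - 6.71159999999999*h^5 + 132.005*h^4 - 17.611*h^3 - 16.302*h^2 + 8.7564*h + 35.7045)/(0.3025*h^4 + 7.315*h^3 + 41.1755*h^2 - 36.841*h + 7.6729)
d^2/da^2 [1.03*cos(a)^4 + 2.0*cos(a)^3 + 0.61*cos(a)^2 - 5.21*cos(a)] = -16.48*cos(a)^4 - 18.0*cos(a)^3 + 9.92*cos(a)^2 + 17.21*cos(a) + 1.22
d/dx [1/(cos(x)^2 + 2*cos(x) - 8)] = 2*(cos(x) + 1)*sin(x)/(cos(x)^2 + 2*cos(x) - 8)^2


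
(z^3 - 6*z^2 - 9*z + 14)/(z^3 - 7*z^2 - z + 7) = (z + 2)/(z + 1)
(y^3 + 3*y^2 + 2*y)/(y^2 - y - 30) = y*(y^2 + 3*y + 2)/(y^2 - y - 30)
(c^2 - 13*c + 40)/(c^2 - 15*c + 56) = (c - 5)/(c - 7)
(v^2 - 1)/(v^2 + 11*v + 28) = (v^2 - 1)/(v^2 + 11*v + 28)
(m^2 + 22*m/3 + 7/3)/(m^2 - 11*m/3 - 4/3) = (m + 7)/(m - 4)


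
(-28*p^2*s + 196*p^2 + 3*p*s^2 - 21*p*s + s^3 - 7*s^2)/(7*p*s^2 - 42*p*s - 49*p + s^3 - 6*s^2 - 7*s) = (-4*p + s)/(s + 1)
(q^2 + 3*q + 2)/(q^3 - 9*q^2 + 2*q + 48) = (q + 1)/(q^2 - 11*q + 24)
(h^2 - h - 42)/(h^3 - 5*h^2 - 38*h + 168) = 1/(h - 4)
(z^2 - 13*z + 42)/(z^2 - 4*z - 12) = (z - 7)/(z + 2)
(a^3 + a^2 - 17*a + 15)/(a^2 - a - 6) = (a^2 + 4*a - 5)/(a + 2)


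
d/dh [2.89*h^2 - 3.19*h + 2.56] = 5.78*h - 3.19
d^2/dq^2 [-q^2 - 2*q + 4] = -2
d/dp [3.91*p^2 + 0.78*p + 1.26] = 7.82*p + 0.78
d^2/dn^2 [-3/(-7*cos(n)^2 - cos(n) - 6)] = 3*(-196*sin(n)^4 - 69*sin(n)^2 + 129*cos(n)/4 - 21*cos(3*n)/4 + 183)/(-7*sin(n)^2 + cos(n) + 13)^3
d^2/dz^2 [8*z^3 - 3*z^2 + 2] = 48*z - 6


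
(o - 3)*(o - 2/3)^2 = o^3 - 13*o^2/3 + 40*o/9 - 4/3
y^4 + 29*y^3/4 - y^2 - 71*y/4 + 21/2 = (y - 1)*(y - 3/4)*(y + 2)*(y + 7)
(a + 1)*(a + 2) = a^2 + 3*a + 2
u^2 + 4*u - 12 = (u - 2)*(u + 6)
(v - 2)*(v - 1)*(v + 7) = v^3 + 4*v^2 - 19*v + 14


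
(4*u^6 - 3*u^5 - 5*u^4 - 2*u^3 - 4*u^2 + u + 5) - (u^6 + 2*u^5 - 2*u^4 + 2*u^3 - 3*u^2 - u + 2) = 3*u^6 - 5*u^5 - 3*u^4 - 4*u^3 - u^2 + 2*u + 3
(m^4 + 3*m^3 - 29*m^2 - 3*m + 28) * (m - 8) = m^5 - 5*m^4 - 53*m^3 + 229*m^2 + 52*m - 224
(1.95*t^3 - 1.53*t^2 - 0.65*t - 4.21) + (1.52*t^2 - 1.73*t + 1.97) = 1.95*t^3 - 0.01*t^2 - 2.38*t - 2.24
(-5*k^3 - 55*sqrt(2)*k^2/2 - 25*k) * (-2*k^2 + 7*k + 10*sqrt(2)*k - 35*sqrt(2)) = 10*k^5 - 35*k^4 + 5*sqrt(2)*k^4 - 500*k^3 - 35*sqrt(2)*k^3/2 - 250*sqrt(2)*k^2 + 1750*k^2 + 875*sqrt(2)*k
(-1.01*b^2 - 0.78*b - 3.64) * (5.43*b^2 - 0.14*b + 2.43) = -5.4843*b^4 - 4.094*b^3 - 22.1103*b^2 - 1.3858*b - 8.8452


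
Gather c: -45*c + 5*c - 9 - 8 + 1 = -40*c - 16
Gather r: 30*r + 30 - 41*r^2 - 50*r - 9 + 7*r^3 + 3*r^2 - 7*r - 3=7*r^3 - 38*r^2 - 27*r + 18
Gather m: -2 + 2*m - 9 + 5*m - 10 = 7*m - 21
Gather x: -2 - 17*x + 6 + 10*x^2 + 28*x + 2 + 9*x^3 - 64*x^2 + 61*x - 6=9*x^3 - 54*x^2 + 72*x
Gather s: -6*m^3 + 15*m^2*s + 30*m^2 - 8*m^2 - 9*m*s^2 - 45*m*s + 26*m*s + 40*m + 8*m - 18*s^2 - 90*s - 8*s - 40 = -6*m^3 + 22*m^2 + 48*m + s^2*(-9*m - 18) + s*(15*m^2 - 19*m - 98) - 40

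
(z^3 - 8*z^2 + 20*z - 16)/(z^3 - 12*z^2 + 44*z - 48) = (z - 2)/(z - 6)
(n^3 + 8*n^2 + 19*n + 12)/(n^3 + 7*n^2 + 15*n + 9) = (n + 4)/(n + 3)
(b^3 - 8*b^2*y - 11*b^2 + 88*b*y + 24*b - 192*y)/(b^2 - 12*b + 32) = (b^2 - 8*b*y - 3*b + 24*y)/(b - 4)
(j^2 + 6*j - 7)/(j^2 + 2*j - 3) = (j + 7)/(j + 3)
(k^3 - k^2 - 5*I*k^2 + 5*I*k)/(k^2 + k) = (k^2 - k - 5*I*k + 5*I)/(k + 1)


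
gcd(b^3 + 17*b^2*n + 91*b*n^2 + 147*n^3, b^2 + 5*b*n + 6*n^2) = b + 3*n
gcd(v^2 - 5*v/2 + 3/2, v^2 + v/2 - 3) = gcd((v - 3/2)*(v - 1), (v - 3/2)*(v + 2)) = v - 3/2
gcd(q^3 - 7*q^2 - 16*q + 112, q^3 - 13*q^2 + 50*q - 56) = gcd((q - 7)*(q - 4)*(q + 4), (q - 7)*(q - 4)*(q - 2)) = q^2 - 11*q + 28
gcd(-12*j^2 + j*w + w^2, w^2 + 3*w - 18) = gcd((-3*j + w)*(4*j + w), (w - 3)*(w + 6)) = 1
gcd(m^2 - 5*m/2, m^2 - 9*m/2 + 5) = m - 5/2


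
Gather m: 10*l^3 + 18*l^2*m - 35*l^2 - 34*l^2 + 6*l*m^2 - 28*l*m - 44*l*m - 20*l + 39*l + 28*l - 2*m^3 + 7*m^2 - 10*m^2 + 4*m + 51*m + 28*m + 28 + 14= 10*l^3 - 69*l^2 + 47*l - 2*m^3 + m^2*(6*l - 3) + m*(18*l^2 - 72*l + 83) + 42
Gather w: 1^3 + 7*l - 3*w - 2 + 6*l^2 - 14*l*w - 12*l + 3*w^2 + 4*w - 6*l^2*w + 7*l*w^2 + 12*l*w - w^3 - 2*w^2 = 6*l^2 - 5*l - w^3 + w^2*(7*l + 1) + w*(-6*l^2 - 2*l + 1) - 1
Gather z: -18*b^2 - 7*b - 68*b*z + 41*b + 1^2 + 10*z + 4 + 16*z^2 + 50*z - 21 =-18*b^2 + 34*b + 16*z^2 + z*(60 - 68*b) - 16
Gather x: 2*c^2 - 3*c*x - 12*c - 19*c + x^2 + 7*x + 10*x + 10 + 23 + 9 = 2*c^2 - 31*c + x^2 + x*(17 - 3*c) + 42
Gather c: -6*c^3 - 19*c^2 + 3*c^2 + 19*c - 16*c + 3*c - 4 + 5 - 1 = -6*c^3 - 16*c^2 + 6*c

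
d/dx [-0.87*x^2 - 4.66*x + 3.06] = -1.74*x - 4.66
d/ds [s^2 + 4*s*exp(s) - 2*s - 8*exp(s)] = 4*s*exp(s) + 2*s - 4*exp(s) - 2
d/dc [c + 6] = 1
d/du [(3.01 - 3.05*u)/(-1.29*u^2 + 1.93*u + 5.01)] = (-3.9345*u^2 + 7.7658*u - 21.0898)/(1.6641*u^4 - 4.9794*u^3 - 9.2009*u^2 + 19.3386*u + 25.1001)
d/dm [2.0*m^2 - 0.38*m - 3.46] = 4.0*m - 0.38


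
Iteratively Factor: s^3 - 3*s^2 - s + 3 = (s - 3)*(s^2 - 1) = (s - 3)*(s - 1)*(s + 1)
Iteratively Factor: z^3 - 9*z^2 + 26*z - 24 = (z - 3)*(z^2 - 6*z + 8) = (z - 4)*(z - 3)*(z - 2)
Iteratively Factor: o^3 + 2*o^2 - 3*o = (o - 1)*(o^2 + 3*o) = (o - 1)*(o + 3)*(o)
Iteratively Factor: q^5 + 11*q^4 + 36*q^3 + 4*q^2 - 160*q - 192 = (q + 4)*(q^4 + 7*q^3 + 8*q^2 - 28*q - 48) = (q + 2)*(q + 4)*(q^3 + 5*q^2 - 2*q - 24) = (q + 2)*(q + 4)^2*(q^2 + q - 6) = (q + 2)*(q + 3)*(q + 4)^2*(q - 2)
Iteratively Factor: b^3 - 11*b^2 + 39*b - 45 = (b - 3)*(b^2 - 8*b + 15) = (b - 3)^2*(b - 5)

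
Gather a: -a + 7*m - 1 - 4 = -a + 7*m - 5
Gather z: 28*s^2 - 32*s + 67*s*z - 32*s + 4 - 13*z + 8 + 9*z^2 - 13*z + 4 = 28*s^2 - 64*s + 9*z^2 + z*(67*s - 26) + 16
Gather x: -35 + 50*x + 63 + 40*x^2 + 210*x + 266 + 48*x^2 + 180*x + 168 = 88*x^2 + 440*x + 462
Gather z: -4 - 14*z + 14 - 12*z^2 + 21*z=-12*z^2 + 7*z + 10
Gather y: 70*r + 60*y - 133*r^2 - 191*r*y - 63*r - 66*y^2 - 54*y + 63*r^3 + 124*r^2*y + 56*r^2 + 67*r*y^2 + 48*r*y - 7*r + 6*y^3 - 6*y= 63*r^3 - 77*r^2 + 6*y^3 + y^2*(67*r - 66) + y*(124*r^2 - 143*r)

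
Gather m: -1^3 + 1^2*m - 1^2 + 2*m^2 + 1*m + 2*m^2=4*m^2 + 2*m - 2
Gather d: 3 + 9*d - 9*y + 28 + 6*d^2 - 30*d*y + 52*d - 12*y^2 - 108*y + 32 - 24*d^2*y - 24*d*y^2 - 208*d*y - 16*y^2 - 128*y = d^2*(6 - 24*y) + d*(-24*y^2 - 238*y + 61) - 28*y^2 - 245*y + 63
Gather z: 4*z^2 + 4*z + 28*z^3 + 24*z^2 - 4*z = 28*z^3 + 28*z^2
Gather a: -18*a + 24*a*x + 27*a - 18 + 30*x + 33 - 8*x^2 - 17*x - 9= a*(24*x + 9) - 8*x^2 + 13*x + 6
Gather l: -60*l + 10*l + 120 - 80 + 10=50 - 50*l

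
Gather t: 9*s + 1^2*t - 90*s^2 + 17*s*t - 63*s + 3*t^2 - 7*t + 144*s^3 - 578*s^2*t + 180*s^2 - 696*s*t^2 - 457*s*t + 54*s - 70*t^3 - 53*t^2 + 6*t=144*s^3 + 90*s^2 - 70*t^3 + t^2*(-696*s - 50) + t*(-578*s^2 - 440*s)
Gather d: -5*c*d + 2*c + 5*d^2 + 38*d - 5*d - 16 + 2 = 2*c + 5*d^2 + d*(33 - 5*c) - 14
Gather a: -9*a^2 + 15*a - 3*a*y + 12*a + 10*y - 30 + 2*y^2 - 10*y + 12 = -9*a^2 + a*(27 - 3*y) + 2*y^2 - 18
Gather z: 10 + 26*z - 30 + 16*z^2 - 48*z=16*z^2 - 22*z - 20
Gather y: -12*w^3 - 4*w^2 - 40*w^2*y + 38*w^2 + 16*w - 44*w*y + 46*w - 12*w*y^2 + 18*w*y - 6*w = -12*w^3 + 34*w^2 - 12*w*y^2 + 56*w + y*(-40*w^2 - 26*w)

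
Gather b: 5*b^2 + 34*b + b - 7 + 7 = 5*b^2 + 35*b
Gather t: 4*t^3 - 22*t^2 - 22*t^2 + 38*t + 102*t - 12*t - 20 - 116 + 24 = 4*t^3 - 44*t^2 + 128*t - 112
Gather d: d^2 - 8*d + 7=d^2 - 8*d + 7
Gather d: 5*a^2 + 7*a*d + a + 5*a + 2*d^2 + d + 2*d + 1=5*a^2 + 6*a + 2*d^2 + d*(7*a + 3) + 1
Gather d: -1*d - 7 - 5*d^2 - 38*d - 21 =-5*d^2 - 39*d - 28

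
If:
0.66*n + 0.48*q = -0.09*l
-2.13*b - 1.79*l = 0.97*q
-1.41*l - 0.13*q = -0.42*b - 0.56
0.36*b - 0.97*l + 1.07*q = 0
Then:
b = -0.37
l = 0.25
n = -0.29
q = 0.36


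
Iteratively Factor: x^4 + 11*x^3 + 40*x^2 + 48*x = (x + 4)*(x^3 + 7*x^2 + 12*x) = (x + 4)^2*(x^2 + 3*x) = (x + 3)*(x + 4)^2*(x)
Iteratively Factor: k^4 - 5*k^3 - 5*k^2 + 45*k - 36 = (k - 4)*(k^3 - k^2 - 9*k + 9) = (k - 4)*(k - 1)*(k^2 - 9) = (k - 4)*(k - 1)*(k + 3)*(k - 3)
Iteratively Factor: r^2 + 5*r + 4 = (r + 1)*(r + 4)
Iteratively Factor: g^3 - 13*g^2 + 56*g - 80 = (g - 4)*(g^2 - 9*g + 20) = (g - 5)*(g - 4)*(g - 4)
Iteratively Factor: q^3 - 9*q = (q)*(q^2 - 9) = q*(q - 3)*(q + 3)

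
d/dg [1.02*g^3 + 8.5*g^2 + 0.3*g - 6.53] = 3.06*g^2 + 17.0*g + 0.3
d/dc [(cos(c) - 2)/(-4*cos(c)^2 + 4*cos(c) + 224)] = (sin(c)^2 + 4*cos(c) - 59)*sin(c)/(4*(sin(c)^2 + cos(c) + 55)^2)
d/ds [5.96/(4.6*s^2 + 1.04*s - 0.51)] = (-54.832*s - 6.1984)/(4.6*s^2 + 1.04*s - 0.51)^2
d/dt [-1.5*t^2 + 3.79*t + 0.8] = 3.79 - 3.0*t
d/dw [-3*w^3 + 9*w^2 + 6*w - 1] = -9*w^2 + 18*w + 6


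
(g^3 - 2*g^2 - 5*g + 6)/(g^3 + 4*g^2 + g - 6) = (g - 3)/(g + 3)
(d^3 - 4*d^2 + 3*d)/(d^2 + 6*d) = (d^2 - 4*d + 3)/(d + 6)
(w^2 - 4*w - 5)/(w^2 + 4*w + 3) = (w - 5)/(w + 3)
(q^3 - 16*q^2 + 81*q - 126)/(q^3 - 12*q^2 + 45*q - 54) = (q - 7)/(q - 3)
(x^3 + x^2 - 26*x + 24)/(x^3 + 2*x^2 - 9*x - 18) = (x^3 + x^2 - 26*x + 24)/(x^3 + 2*x^2 - 9*x - 18)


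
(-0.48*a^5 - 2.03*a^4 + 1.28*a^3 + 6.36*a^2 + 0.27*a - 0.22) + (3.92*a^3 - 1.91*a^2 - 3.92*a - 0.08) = -0.48*a^5 - 2.03*a^4 + 5.2*a^3 + 4.45*a^2 - 3.65*a - 0.3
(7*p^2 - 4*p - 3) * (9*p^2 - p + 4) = 63*p^4 - 43*p^3 + 5*p^2 - 13*p - 12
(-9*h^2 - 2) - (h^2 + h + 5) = -10*h^2 - h - 7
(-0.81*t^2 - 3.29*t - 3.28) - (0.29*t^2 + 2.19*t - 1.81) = -1.1*t^2 - 5.48*t - 1.47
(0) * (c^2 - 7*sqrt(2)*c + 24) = 0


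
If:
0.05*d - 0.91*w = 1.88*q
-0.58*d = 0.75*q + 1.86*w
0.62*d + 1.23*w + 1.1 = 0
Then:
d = -8.66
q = -1.91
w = 3.47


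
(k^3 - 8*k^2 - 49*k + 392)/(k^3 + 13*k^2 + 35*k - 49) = (k^2 - 15*k + 56)/(k^2 + 6*k - 7)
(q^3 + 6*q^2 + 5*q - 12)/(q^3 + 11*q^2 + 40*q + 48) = (q - 1)/(q + 4)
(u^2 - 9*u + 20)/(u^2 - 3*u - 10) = (u - 4)/(u + 2)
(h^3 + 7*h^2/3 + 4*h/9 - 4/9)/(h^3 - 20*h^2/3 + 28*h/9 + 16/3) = (3*h^2 + 5*h - 2)/(3*h^2 - 22*h + 24)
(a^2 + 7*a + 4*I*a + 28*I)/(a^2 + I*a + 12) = (a + 7)/(a - 3*I)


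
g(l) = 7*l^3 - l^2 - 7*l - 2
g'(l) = 21*l^2 - 2*l - 7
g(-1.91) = -41.05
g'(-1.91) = 73.43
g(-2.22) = -67.98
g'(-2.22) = 100.94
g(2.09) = 42.91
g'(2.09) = 80.55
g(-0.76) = -0.33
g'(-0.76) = 6.65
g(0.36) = -4.32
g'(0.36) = -5.00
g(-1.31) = -10.28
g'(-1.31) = 31.66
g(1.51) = 9.25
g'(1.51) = 37.86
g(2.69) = 108.19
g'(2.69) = 139.58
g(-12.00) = -12158.00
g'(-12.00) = 3041.00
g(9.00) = 4957.00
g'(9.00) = 1676.00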